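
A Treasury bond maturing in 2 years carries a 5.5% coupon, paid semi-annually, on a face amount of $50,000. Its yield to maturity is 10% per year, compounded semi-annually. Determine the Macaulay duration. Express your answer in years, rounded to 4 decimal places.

Periodic yield y = 0.05. Discount each cash flow and weight by its period:
  t   CF        PV=CF/(1+0.05)^t    t·PV
  1     1,375.00     1,309.5238     1,309.5238
  2     1,375.00     1,247.1655     2,494.3311
  3     1,375.00     1,187.7767     3,563.3301
  4    51,375.00    42,266.3396   169,065.3586
  Σ                 46,010.8057   176,432.5435
Price P = Σ PV = 46,010.8057.
Macaulay duration = Σ(t·PV) / P = 176,432.5435 / 46,010.8057 = 3.83459 half-year periods.
In years: 3.83459 / 2 = 1.91729 years.

1.9173 years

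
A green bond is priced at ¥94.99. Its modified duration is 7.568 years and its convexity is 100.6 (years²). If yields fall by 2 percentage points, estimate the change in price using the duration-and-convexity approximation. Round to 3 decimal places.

Duration effect: -D_mod·Δy = -7.568 × (-0.02) = +0.151360
Convexity effect: ½·C·(Δy)² = 0.5 × 100.6 × (-0.02)² = +0.0201200
ΔP/P ≈ +0.151360 + 0.0201200 = +0.171480
ΔP ≈ 94.99 × (+0.171480) = +16.2888852.

+¥16.289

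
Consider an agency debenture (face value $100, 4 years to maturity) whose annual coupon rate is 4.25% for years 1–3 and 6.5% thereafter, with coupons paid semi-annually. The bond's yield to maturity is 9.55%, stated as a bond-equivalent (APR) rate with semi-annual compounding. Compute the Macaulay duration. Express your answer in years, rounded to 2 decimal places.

3.69 years

Periodic yield y = 0.04775. Discount each cash flow and weight by its period:
  t   CF        PV=CF/(1+0.04775)^t    t·PV
  1        2.125         2.0282         2.0282
  2        2.125         1.9357         3.8714
  3        2.125         1.8475         5.5425
  4        2.125         1.7633         7.0532
  5        2.125         1.6829         8.4147
  6        2.125         1.6062         9.6375
  7        3.250         2.3447        16.4126
  8      103.250        71.0933       568.7464
  Σ                     84.3019       621.7066
Price P = Σ PV = 84.3019.
Macaulay duration = Σ(t·PV) / P = 621.7066 / 84.3019 = 7.37477 half-year periods.
In years: 7.37477 / 2 = 3.68738 years.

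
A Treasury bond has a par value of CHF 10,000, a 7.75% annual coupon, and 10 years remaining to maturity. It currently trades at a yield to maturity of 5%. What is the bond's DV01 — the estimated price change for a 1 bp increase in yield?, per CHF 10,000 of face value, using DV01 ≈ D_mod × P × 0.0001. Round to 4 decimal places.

CHF 8.7530

Periodic yield y = 0.05.
  t   CF        PV=CF/(1+0.05)^t    t·PV
  1       775.00       738.0952       738.0952
  2       775.00       702.9478     1,405.8957
  3       775.00       669.4741     2,008.4224
  4       775.00       637.5944     2,550.3777
  5       775.00       607.2328     3,036.1639
  6       775.00       578.3169     3,469.9016
  7       775.00       550.7780     3,855.4462
  8       775.00       524.5505     4,196.4040
  9       775.00       499.5719     4,496.1472
  10   10,775.00     6,614.9153    66,149.1531
  Σ                 12,123.4771    91,906.0070
P = 12,123.4771; D_Mac = 7.58083 yrs; D_mod = 7.21984 yrs.
DV01 ≈ 7.21984 × 12,123.4771 × 0.0001 = 8.752953.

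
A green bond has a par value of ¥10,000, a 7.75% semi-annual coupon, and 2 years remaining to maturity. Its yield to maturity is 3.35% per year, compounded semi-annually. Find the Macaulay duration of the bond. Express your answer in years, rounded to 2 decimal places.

1.90 years

Periodic yield y = 0.01675. Discount each cash flow and weight by its period:
  t   CF        PV=CF/(1+0.01675)^t    t·PV
  1       387.50       381.1163       381.1163
  2       387.50       374.8378       749.6755
  3       387.50       368.6627     1,105.9880
  4    10,387.50     9,719.7325    38,878.9300
  Σ                 10,844.3492    41,115.7098
Price P = Σ PV = 10,844.3492.
Macaulay duration = Σ(t·PV) / P = 41,115.7098 / 10,844.3492 = 3.79144 half-year periods.
In years: 3.79144 / 2 = 1.89572 years.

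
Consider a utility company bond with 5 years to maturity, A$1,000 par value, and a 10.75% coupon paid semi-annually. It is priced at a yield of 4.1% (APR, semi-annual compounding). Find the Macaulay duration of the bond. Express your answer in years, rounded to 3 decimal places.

4.134 years

Periodic yield y = 0.0205. Discount each cash flow and weight by its period:
  t   CF        PV=CF/(1+0.0205)^t    t·PV
  1        53.75        52.6703        52.6703
  2        53.75        51.6122       103.2244
  3        53.75        50.5754       151.7262
  4        53.75        49.5594       198.2378
  5        53.75        48.5639       242.8194
  6        53.75        47.5883       285.5299
  7        53.75        46.6324       326.4265
  8        53.75        45.6956       365.5648
  9        53.75        44.7777       402.9989
  10    1,053.75       860.2160     8,602.1596
  Σ                  1,297.8911    10,731.3580
Price P = Σ PV = 1,297.8911.
Macaulay duration = Σ(t·PV) / P = 10,731.3580 / 1,297.8911 = 8.26830 half-year periods.
In years: 8.26830 / 2 = 4.13415 years.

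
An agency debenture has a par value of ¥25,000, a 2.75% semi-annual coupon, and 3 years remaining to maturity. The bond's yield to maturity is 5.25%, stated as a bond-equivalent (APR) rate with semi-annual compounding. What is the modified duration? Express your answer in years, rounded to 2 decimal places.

2.82 years

Periodic yield y = 0.02625. First find Macaulay duration:
  t   CF        PV=CF/(1+0.02625)^t    t·PV
  1       343.75       334.9574       334.9574
  2       343.75       326.3896       652.7793
  3       343.75       318.0411       954.1232
  4       343.75       309.9060     1,239.6241
  5       343.75       301.9791     1,509.8954
  6    25,343.75    21,694.6104   130,167.6623
  Σ                 23,285.8836   134,859.0417
P = 23,285.8836; Macaulay duration = 134,859.0417 / 23,285.8836 = 5.79145 half-year periods = 2.89573 years.
Modified duration = D_Mac / (1 + y) = 2.89573 / 1.02625 = 2.82166 years.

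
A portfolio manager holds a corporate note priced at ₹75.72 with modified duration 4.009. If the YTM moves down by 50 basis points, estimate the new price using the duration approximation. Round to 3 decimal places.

₹77.238

Duration approximation: ΔP/P ≈ -D_mod · Δy = -4.009 × (-0.005) = +0.020045.
New price ≈ 75.72 × (1 + 0.020045) = 77.2378074.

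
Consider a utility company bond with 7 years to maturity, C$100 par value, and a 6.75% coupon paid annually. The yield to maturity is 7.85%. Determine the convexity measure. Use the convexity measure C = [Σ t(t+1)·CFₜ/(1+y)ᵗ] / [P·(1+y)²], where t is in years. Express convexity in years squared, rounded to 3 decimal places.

36.971

With y = 0.0785:
  t   CF        PV=CF/(1+0.0785)^t    t·PV        t(t+1)·PV
  1         6.75         6.2587         6.2587          12.5174
  2         6.75         5.8031        11.6063          34.8189
  3         6.75         5.3808        16.1423          64.5691
  4         6.75         4.9891        19.9564          99.7822
  5         6.75         4.6260        23.1299         138.7792
  6         6.75         4.2893        25.7356         180.1491
  7       106.75        62.8966       440.2759       3,522.2069
  Σ                     94.2435       543.1050       4,052.8228
P = 94.2435.
Convexity = Σ t(t+1)·PV / [P·(1+y)²] = 4,052.8228 / (94.2435 × 1.163162) = 36.97140.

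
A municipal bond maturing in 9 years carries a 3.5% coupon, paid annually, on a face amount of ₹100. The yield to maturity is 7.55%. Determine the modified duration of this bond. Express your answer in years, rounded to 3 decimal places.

Periodic yield y = 0.0755. First find Macaulay duration:
  t   CF        PV=CF/(1+0.0755)^t    t·PV
  1         3.50         3.2543         3.2543
  2         3.50         3.0258         6.0517
  3         3.50         2.8134         8.4403
  4         3.50         2.6159        10.4637
  5         3.50         2.4323        12.1615
  6         3.50         2.2615        13.5693
  7         3.50         2.1028        14.7195
  8         3.50         1.9552        15.6414
  9       103.50        53.7584       483.8259
  Σ                     74.2197       568.1276
P = 74.2197; Macaulay duration = 568.1276 / 74.2197 = 7.65467 years.
Modified duration = D_Mac / (1 + y) = 7.65467 / 1.0755 = 7.11731 years.

7.117 years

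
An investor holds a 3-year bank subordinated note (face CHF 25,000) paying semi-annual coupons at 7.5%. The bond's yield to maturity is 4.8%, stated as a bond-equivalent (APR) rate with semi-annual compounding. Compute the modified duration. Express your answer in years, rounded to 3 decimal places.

2.688 years

Periodic yield y = 0.024. First find Macaulay duration:
  t   CF        PV=CF/(1+0.024)^t    t·PV
  1       937.50       915.5273       915.5273
  2       937.50       894.0697     1,788.1393
  3       937.50       873.1149     2,619.3447
  4       937.50       852.6513     3,410.6051
  5       937.50       832.6673     4,163.3363
  6    25,937.50    22,497.1951   134,983.1705
  Σ                 26,865.2256   147,880.1234
P = 26,865.2256; Macaulay duration = 147,880.1234 / 26,865.2256 = 5.50452 half-year periods = 2.75226 years.
Modified duration = D_Mac / (1 + y) = 2.75226 / 1.024 = 2.68775 years.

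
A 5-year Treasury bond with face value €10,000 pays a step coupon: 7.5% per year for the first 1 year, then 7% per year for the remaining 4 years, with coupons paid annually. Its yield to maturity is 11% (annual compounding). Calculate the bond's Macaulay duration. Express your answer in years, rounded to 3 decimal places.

4.312 years

Periodic yield y = 0.11. Discount each cash flow and weight by its year:
  t   CF        PV=CF/(1+0.11)^t    t·PV
  1       750.00       675.6757       675.6757
  2       700.00       568.1357     1,136.2714
  3       700.00       511.8340     1,535.5019
  4       700.00       461.1117     1,844.4467
  5    10,700.00     6,349.9292    31,749.6461
  Σ                  8,566.6862    36,941.5418
Price P = Σ PV = 8,566.6862.
Macaulay duration = Σ(t·PV) / P = 36,941.5418 / 8,566.6862 = 4.31223 years.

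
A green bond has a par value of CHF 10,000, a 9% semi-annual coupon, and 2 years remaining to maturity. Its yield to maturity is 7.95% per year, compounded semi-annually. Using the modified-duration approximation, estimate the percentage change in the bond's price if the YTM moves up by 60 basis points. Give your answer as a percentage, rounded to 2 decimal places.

-1.08%

Periodic yield y = 0.03975. Modified duration first:
  t   CF        PV=CF/(1+0.03975)^t    t·PV
  1       450.00       432.7963       432.7963
  2       450.00       416.2504       832.5008
  3       450.00       400.3370     1,201.0110
  4    10,450.00     8,941.2981    35,765.1924
  Σ                 10,190.6818    38,231.5005
P = 10,190.6818; D_Mac = 3.75161 half-year periods = 1.87581 yrs; D_mod = 1.87581/(1+0.03975) = 1.80409 yrs.
ΔP/P ≈ -D_mod · Δy = -1.80409 × (+0.006) = -0.010825 = -1.0825%.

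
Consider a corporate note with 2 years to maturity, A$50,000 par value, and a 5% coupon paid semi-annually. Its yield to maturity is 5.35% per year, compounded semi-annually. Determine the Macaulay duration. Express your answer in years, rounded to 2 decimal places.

Periodic yield y = 0.02675. Discount each cash flow and weight by its period:
  t   CF        PV=CF/(1+0.02675)^t    t·PV
  1     1,250.00     1,217.4336     1,217.4336
  2     1,250.00     1,185.7158     2,371.4315
  3     1,250.00     1,154.8242     3,464.4726
  4    51,250.00    46,114.2366   184,456.9465
  Σ                 49,672.2102   191,510.2842
Price P = Σ PV = 49,672.2102.
Macaulay duration = Σ(t·PV) / P = 191,510.2842 / 49,672.2102 = 3.85548 half-year periods.
In years: 3.85548 / 2 = 1.92774 years.

1.93 years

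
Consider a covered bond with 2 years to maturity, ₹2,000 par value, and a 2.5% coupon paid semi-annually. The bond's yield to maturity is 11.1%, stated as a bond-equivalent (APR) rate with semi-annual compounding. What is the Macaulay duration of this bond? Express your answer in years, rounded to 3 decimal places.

1.960 years

Periodic yield y = 0.0555. Discount each cash flow and weight by its period:
  t   CF        PV=CF/(1+0.0555)^t    t·PV
  1        25.00        23.6855        23.6855
  2        25.00        22.4400        44.8801
  3        25.00        21.2601        63.7803
  4     2,025.00     1,631.5188     6,526.0751
  Σ                  1,698.9044     6,658.4209
Price P = Σ PV = 1,698.9044.
Macaulay duration = Σ(t·PV) / P = 6,658.4209 / 1,698.9044 = 3.91924 half-year periods.
In years: 3.91924 / 2 = 1.95962 years.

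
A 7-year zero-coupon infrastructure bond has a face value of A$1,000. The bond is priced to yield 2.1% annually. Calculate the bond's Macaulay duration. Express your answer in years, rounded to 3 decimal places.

7.000 years

A zero-coupon bond has a single cash flow at maturity, so its Macaulay duration equals its maturity: 7 years.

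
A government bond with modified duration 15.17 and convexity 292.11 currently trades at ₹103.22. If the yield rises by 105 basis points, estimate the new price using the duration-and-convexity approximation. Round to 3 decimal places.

Duration effect: -D_mod·Δy = -15.17 × (+0.0105) = -0.159285
Convexity effect: ½·C·(Δy)² = 0.5 × 292.11 × (0.0105)² = +0.01610256375
ΔP/P ≈ -0.159285 + 0.01610256375 = -0.14318243625
New price ≈ 103.22 × (1 - 0.14318243625) = 88.440708930275.

₹88.441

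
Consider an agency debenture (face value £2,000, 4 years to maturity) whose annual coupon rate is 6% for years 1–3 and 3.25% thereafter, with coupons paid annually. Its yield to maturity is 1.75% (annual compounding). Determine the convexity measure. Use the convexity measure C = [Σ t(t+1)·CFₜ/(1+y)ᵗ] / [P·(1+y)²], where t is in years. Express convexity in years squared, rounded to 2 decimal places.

17.34

With y = 0.0175:
  t   CF        PV=CF/(1+0.0175)^t    t·PV        t(t+1)·PV
  1       120.00       117.9361       117.9361         235.8722
  2       120.00       115.9077       231.8155         695.4464
  3       120.00       113.9142       341.7427       1,366.9708
  4     2,065.00     1,926.5593     7,706.2373      38,531.1863
  Σ                  2,274.3174     8,397.7315      40,829.4757
P = 2,274.3174.
Convexity = Σ t(t+1)·PV / [P·(1+y)²] = 40,829.4757 / (2,274.3174 × 1.035306) = 17.34019.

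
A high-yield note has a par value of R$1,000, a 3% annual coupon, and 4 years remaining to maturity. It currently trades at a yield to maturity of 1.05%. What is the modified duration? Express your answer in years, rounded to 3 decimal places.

Periodic yield y = 0.0105. First find Macaulay duration:
  t   CF        PV=CF/(1+0.0105)^t    t·PV
  1        30.00        29.6883        29.6883
  2        30.00        29.3798        58.7596
  3        30.00        29.0745        87.2235
  4     1,030.00       987.8522     3,951.4086
  Σ                  1,075.9947     4,127.0800
P = 1,075.9947; Macaulay duration = 4,127.0800 / 1,075.9947 = 3.83560 years.
Modified duration = D_Mac / (1 + y) = 3.83560 / 1.0105 = 3.79574 years.

3.796 years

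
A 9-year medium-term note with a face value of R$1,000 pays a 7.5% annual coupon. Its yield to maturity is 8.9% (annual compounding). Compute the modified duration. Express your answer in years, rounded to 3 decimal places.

Periodic yield y = 0.089. First find Macaulay duration:
  t   CF        PV=CF/(1+0.089)^t    t·PV
  1        75.00        68.8705        68.8705
  2        75.00        63.2420       126.4840
  3        75.00        58.0734       174.2203
  4        75.00        53.3273       213.3093
  5        75.00        48.9691       244.8454
  6        75.00        44.9670       269.8020
  7        75.00        41.2920       289.0441
  8        75.00        37.9174       303.3390
  9     1,075.00       499.0655     4,491.5895
  Σ                    915.7242     6,181.5041
P = 915.7242; Macaulay duration = 6,181.5041 / 915.7242 = 6.75040 years.
Modified duration = D_Mac / (1 + y) = 6.75040 / 1.089 = 6.19871 years.

6.199 years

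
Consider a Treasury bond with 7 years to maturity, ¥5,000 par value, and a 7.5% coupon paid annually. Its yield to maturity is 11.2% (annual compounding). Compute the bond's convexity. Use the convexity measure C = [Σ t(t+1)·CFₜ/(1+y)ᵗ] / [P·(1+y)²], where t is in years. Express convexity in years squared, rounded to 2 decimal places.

With y = 0.112:
  t   CF        PV=CF/(1+0.112)^t    t·PV        t(t+1)·PV
  1       375.00       337.2302       337.2302         674.4604
  2       375.00       303.2646       606.5292       1,819.5875
  3       375.00       272.7199       818.1598       3,272.6394
  4       375.00       245.2518       981.0070       4,905.0350
  5       375.00       220.5501     1,102.7507       6,616.5041
  6       375.00       198.3365     1,190.0187       8,330.1311
  7     5,375.00     2,556.4951    17,895.4654     143,163.7234
  Σ                  4,133.8481    22,931.1611     168,782.0809
P = 4,133.8481.
Convexity = Σ t(t+1)·PV / [P·(1+y)²] = 168,782.0809 / (4,133.8481 × 1.236544) = 33.01887.

33.02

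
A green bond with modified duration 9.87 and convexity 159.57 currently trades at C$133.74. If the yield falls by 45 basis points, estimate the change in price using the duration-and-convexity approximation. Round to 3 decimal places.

Duration effect: -D_mod·Δy = -9.87 × (-0.0045) = +0.044415
Convexity effect: ½·C·(Δy)² = 0.5 × 159.57 × (-0.0045)² = +0.00161564625
ΔP/P ≈ +0.044415 + 0.00161564625 = +0.04603064625
ΔP ≈ 133.74 × (+0.04603064625) = +6.156138629475.

+C$6.156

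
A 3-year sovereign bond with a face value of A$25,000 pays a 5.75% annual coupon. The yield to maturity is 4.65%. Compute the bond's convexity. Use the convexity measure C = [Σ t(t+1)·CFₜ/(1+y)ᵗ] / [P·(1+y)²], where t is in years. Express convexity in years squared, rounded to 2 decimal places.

10.19

With y = 0.0465:
  t   CF        PV=CF/(1+0.0465)^t    t·PV        t(t+1)·PV
  1     1,437.50     1,373.6264     1,373.6264       2,747.2527
  2     1,437.50     1,312.5909     2,625.1818       7,875.5454
  3    26,437.50    23,067.6146    69,202.8438     276,811.3751
  Σ                 25,753.8319    73,201.6519     287,434.1732
P = 25,753.8319.
Convexity = Σ t(t+1)·PV / [P·(1+y)²] = 287,434.1732 / (25,753.8319 × 1.095162) = 10.19103.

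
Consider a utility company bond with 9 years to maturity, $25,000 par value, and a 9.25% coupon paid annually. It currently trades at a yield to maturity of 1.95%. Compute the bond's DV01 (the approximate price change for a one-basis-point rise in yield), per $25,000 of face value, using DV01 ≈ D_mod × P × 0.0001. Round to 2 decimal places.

$27.59

Periodic yield y = 0.0195.
  t   CF        PV=CF/(1+0.0195)^t    t·PV
  1     2,312.50     2,268.2688     2,268.2688
  2     2,312.50     2,224.8835     4,449.7671
  3     2,312.50     2,182.3281     6,546.9844
  4     2,312.50     2,140.5867     8,562.3468
  5     2,312.50     2,099.6436    10,498.2182
  6     2,312.50     2,059.4837    12,356.9022
  7     2,312.50     2,020.0919    14,140.6434
  8     2,312.50     1,981.4536    15,851.6286
  9    27,312.50    22,954.9517   206,594.5653
  Σ                 39,931.6916   281,269.3247
P = 39,931.6916; D_Mac = 7.04376 yrs; D_mod = 6.90904 yrs.
DV01 ≈ 6.90904 × 39,931.6916 × 0.0001 = 27.588948.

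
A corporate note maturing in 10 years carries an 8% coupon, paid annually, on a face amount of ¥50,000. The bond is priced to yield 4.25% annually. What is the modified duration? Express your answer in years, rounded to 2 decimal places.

Periodic yield y = 0.0425. First find Macaulay duration:
  t   CF        PV=CF/(1+0.0425)^t    t·PV
  1     4,000.00     3,836.9305     3,836.9305
  2     4,000.00     3,680.5088     7,361.0177
  3     4,000.00     3,530.4641    10,591.3923
  4     4,000.00     3,386.5363    13,546.1453
  5     4,000.00     3,248.4761    16,242.3804
  6     4,000.00     3,116.0442    18,696.2652
  7     4,000.00     2,989.0112    20,923.0786
  8     4,000.00     2,867.1570    22,937.2564
  9     4,000.00     2,750.2706    24,752.4350
  10   54,000.00    35,615.0143   356,150.1433
  Σ                 65,020.4131   495,037.0445
P = 65,020.4131; Macaulay duration = 495,037.0445 / 65,020.4131 = 7.61356 years.
Modified duration = D_Mac / (1 + y) = 7.61356 / 1.0425 = 7.30318 years.

7.30 years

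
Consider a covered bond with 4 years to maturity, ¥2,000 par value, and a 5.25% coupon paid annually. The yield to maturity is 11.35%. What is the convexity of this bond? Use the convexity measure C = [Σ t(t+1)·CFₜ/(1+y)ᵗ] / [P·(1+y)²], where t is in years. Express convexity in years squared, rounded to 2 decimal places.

With y = 0.1135:
  t   CF        PV=CF/(1+0.1135)^t    t·PV        t(t+1)·PV
  1       105.00        94.2973        94.2973         188.5945
  2       105.00        84.6855       169.3709         508.1128
  3       105.00        76.0534       228.1602         912.6408
  4     2,105.00     1,369.2767     5,477.1068      27,385.5338
  Σ                  1,624.3128     5,968.9351      28,994.8819
P = 1,624.3128.
Convexity = Σ t(t+1)·PV / [P·(1+y)²] = 28,994.8819 / (1,624.3128 × 1.239882) = 14.39697.

14.40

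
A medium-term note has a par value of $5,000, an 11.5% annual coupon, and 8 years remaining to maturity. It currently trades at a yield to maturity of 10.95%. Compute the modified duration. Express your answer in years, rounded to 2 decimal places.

5.11 years

Periodic yield y = 0.1095. First find Macaulay duration:
  t   CF        PV=CF/(1+0.1095)^t    t·PV
  1       575.00       518.2515       518.2515
  2       575.00       467.1036       934.2072
  3       575.00       421.0037     1,263.0111
  4       575.00       379.4535     1,517.8142
  5       575.00       342.0041     1,710.0205
  6       575.00       308.2507     1,849.5039
  7       575.00       277.8284     1,944.7991
  8     5,575.00     2,427.8755    19,423.0043
  Σ                  5,141.7711    29,160.6118
P = 5,141.7711; Macaulay duration = 29,160.6118 / 5,141.7711 = 5.67132 years.
Modified duration = D_Mac / (1 + y) = 5.67132 / 1.1095 = 5.11160 years.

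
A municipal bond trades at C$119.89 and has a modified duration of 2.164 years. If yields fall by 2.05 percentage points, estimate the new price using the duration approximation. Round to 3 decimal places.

C$125.209

Duration approximation: ΔP/P ≈ -D_mod · Δy = -2.164 × (-0.0205) = +0.044362.
New price ≈ 119.89 × (1 + 0.044362) = 125.20856018.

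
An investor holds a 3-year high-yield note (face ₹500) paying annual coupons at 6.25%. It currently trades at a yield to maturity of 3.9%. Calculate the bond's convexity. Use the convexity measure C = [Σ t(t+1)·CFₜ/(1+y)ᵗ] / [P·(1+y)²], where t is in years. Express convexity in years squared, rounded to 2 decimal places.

With y = 0.039:
  t   CF        PV=CF/(1+0.039)^t    t·PV        t(t+1)·PV
  1        31.25        30.0770        30.0770          60.1540
  2        31.25        28.9480        57.8960         173.6881
  3       531.25       473.6443     1,420.9329       5,683.7314
  Σ                    532.6693     1,508.9059       5,917.5735
P = 532.6693.
Convexity = Σ t(t+1)·PV / [P·(1+y)²] = 5,917.5735 / (532.6693 × 1.079521) = 10.29094.

10.29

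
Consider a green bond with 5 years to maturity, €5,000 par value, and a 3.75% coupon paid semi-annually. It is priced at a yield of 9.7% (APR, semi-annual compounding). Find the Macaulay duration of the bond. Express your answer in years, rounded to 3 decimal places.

4.536 years

Periodic yield y = 0.0485. Discount each cash flow and weight by its period:
  t   CF        PV=CF/(1+0.0485)^t    t·PV
  1        93.75        89.4134        89.4134
  2        93.75        85.2775       170.5550
  3        93.75        81.3328       243.9985
  4        93.75        77.5707       310.2827
  5        93.75        73.9825       369.9126
  6        93.75        70.5603       423.3620
  7        93.75        67.2965       471.0752
  8        93.75        64.1836       513.4685
  9        93.75        61.2146       550.9318
  10    5,093.75     3,172.1468    31,721.4681
  Σ                  3,842.9788    34,864.4679
Price P = Σ PV = 3,842.9788.
Macaulay duration = Σ(t·PV) / P = 34,864.4679 / 3,842.9788 = 9.07225 half-year periods.
In years: 9.07225 / 2 = 4.53613 years.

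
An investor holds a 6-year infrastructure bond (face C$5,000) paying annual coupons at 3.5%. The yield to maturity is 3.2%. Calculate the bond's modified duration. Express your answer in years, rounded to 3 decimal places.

Periodic yield y = 0.032. First find Macaulay duration:
  t   CF        PV=CF/(1+0.032)^t    t·PV
  1       175.00       169.5736       169.5736
  2       175.00       164.3155       328.6311
  3       175.00       159.2205       477.6615
  4       175.00       154.2834       617.1337
  5       175.00       149.4994       747.4972
  6     5,175.00     4,283.8294    25,702.9766
  Σ                  5,080.7220    28,043.4737
P = 5,080.7220; Macaulay duration = 28,043.4737 / 5,080.7220 = 5.51958 years.
Modified duration = D_Mac / (1 + y) = 5.51958 / 1.032 = 5.34843 years.

5.348 years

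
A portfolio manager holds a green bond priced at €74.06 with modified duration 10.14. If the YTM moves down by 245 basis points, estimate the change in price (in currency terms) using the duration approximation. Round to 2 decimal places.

Duration approximation: ΔP/P ≈ -D_mod · Δy = -10.14 × (-0.0245) = +0.248430.
ΔP ≈ 74.06 × (+0.248430) = +18.3987258.

+€18.40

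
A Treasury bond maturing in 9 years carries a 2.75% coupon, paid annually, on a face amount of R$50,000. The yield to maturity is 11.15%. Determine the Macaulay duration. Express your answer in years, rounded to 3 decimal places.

Periodic yield y = 0.1115. Discount each cash flow and weight by its year:
  t   CF        PV=CF/(1+0.1115)^t    t·PV
  1     1,375.00     1,237.0670     1,237.0670
  2     1,375.00     1,112.9708     2,225.9416
  3     1,375.00     1,001.3232     3,003.9697
  4     1,375.00       900.8756     3,603.5024
  5     1,375.00       810.5044     4,052.5219
  6     1,375.00       729.1987     4,375.1923
  7     1,375.00       656.0492     4,592.3446
  8     1,375.00       590.2377     4,721.9018
  9    51,375.00    19,841.1405   178,570.2641
  Σ                 26,879.3672   206,382.7054
Price P = Σ PV = 26,879.3672.
Macaulay duration = Σ(t·PV) / P = 206,382.7054 / 26,879.3672 = 7.67811 years.

7.678 years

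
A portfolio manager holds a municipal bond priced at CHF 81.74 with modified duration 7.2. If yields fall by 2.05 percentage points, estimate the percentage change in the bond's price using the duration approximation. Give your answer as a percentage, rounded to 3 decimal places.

+14.760%

Duration approximation: ΔP/P ≈ -D_mod · Δy = -7.2 × (-0.0205) = +0.147600.
As a percentage: +14.7600%.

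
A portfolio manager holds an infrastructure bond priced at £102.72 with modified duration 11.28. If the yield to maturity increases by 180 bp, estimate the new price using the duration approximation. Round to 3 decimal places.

£81.864

Duration approximation: ΔP/P ≈ -D_mod · Δy = -11.28 × (+0.018) = -0.203040.
New price ≈ 102.72 × (1 - 0.203040) = 81.8637312.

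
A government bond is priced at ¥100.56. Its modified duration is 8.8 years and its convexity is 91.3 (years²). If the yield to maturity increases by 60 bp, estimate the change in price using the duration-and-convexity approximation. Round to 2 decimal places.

Duration effect: -D_mod·Δy = -8.8 × (+0.006) = -0.052800
Convexity effect: ½·C·(Δy)² = 0.5 × 91.3 × (0.006)² = +0.0016434
ΔP/P ≈ -0.052800 + 0.0016434 = -0.0511566
ΔP ≈ 100.56 × (-0.0511566) = -5.144307696.

-¥5.14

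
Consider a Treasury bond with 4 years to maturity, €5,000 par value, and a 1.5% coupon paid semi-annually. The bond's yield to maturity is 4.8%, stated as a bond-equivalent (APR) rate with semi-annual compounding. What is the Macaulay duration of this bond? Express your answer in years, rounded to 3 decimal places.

Periodic yield y = 0.024. Discount each cash flow and weight by its period:
  t   CF        PV=CF/(1+0.024)^t    t·PV
  1        37.50        36.6211        36.6211
  2        37.50        35.7628        71.5256
  3        37.50        34.9246       104.7738
  4        37.50        34.1061       136.4242
  5        37.50        33.3067       166.5335
  6        37.50        32.5261       195.1564
  7        37.50        31.7637       222.3461
  8     5,037.50     4,166.9223    33,335.3787
  Σ                  4,405.9334    34,268.7593
Price P = Σ PV = 4,405.9334.
Macaulay duration = Σ(t·PV) / P = 34,268.7593 / 4,405.9334 = 7.77787 half-year periods.
In years: 7.77787 / 2 = 3.88893 years.

3.889 years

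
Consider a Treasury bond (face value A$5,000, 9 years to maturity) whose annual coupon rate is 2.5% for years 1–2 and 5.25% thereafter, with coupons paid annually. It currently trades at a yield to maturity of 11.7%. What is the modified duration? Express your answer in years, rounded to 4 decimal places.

6.6002 years

Periodic yield y = 0.117. First find Macaulay duration:
  t   CF        PV=CF/(1+0.117)^t    t·PV
  1       125.00       111.9069       111.9069
  2       125.00       100.1852       200.3704
  3       262.50       188.3518       565.0554
  4       262.50       168.6229       674.4917
  5       262.50       150.9605       754.8027
  6       262.50       135.1482       810.8892
  7       262.50       120.9921       846.9449
  8       262.50       108.3188       866.5506
  9     5,262.50     1,944.0774    17,496.6966
  Σ                  3,028.5639    22,327.7084
P = 3,028.5639; Macaulay duration = 22,327.7084 / 3,028.5639 = 7.37237 years.
Modified duration = D_Mac / (1 + y) = 7.37237 / 1.117 = 6.60016 years.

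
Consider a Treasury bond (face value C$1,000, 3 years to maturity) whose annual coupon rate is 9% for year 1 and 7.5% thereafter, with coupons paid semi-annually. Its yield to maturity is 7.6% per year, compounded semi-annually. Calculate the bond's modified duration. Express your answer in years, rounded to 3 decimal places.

2.614 years

Periodic yield y = 0.038. First find Macaulay duration:
  t   CF        PV=CF/(1+0.038)^t    t·PV
  1        45.00        43.3526        43.3526
  2        45.00        41.7655        83.5310
  3        37.50        33.5304       100.5913
  4        37.50        32.3029       129.2117
  5        37.50        31.1204       155.6018
  6     1,037.50       829.4763     4,976.8578
  Σ                  1,011.5481     5,489.1462
P = 1,011.5481; Macaulay duration = 5,489.1462 / 1,011.5481 = 5.42648 half-year periods = 2.71324 years.
Modified duration = D_Mac / (1 + y) = 2.71324 / 1.038 = 2.61391 years.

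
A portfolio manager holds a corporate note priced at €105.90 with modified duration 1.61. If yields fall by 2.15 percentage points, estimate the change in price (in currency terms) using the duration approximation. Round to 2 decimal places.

+€3.67

Duration approximation: ΔP/P ≈ -D_mod · Δy = -1.61 × (-0.0215) = +0.034615.
ΔP ≈ 105.90 × (+0.034615) = +3.6657285.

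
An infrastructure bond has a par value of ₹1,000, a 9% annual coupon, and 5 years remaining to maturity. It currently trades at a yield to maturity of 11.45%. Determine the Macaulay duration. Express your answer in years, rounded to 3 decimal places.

Periodic yield y = 0.1145. Discount each cash flow and weight by its year:
  t   CF        PV=CF/(1+0.1145)^t    t·PV
  1        90.00        80.7537        80.7537
  2        90.00        72.4573       144.9147
  3        90.00        65.0133       195.0399
  4        90.00        58.3341       233.3362
  5     1,090.00       633.9079     3,169.5393
  Σ                    910.4663     3,823.5838
Price P = Σ PV = 910.4663.
Macaulay duration = Σ(t·PV) / P = 3,823.5838 / 910.4663 = 4.19959 years.

4.200 years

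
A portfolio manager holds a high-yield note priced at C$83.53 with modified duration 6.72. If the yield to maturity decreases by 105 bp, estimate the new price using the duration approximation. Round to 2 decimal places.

Duration approximation: ΔP/P ≈ -D_mod · Δy = -6.72 × (-0.0105) = +0.070560.
New price ≈ 83.53 × (1 + 0.070560) = 89.4238768.

C$89.42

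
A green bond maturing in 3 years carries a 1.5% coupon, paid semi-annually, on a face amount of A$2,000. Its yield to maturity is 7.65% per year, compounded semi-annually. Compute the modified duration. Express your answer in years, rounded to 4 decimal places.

Periodic yield y = 0.03825. First find Macaulay duration:
  t   CF        PV=CF/(1+0.03825)^t    t·PV
  1        15.00        14.4474        14.4474
  2        15.00        13.9151        27.8303
  3        15.00        13.4025        40.2075
  4        15.00        12.9087        51.6349
  5        15.00        12.4332        62.1658
  6     2,015.00     1,608.6568     9,651.9411
  Σ                  1,675.7637     9,848.2269
P = 1,675.7637; Macaulay duration = 9,848.2269 / 1,675.7637 = 5.87686 half-year periods = 2.93843 years.
Modified duration = D_Mac / (1 + y) = 2.93843 / 1.03825 = 2.83018 years.

2.8302 years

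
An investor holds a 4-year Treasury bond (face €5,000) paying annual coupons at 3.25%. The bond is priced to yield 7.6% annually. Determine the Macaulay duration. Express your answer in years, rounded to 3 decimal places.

Periodic yield y = 0.076. Discount each cash flow and weight by its year:
  t   CF        PV=CF/(1+0.076)^t    t·PV
  1       162.50       151.0223       151.0223
  2       162.50       140.3553       280.7106
  3       162.50       130.4417       391.3252
  4     5,162.50     3,851.3322    15,405.3288
  Σ                  4,273.1515    16,228.3869
Price P = Σ PV = 4,273.1515.
Macaulay duration = Σ(t·PV) / P = 16,228.3869 / 4,273.1515 = 3.79776 years.

3.798 years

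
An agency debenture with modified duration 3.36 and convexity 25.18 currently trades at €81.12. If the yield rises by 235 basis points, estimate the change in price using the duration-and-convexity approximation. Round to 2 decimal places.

Duration effect: -D_mod·Δy = -3.36 × (+0.0235) = -0.078960
Convexity effect: ½·C·(Δy)² = 0.5 × 25.18 × (0.0235)² = +0.0069528275
ΔP/P ≈ -0.078960 + 0.0069528275 = -0.0720071725
ΔP ≈ 81.12 × (-0.0720071725) = -5.8412218332.

-€5.84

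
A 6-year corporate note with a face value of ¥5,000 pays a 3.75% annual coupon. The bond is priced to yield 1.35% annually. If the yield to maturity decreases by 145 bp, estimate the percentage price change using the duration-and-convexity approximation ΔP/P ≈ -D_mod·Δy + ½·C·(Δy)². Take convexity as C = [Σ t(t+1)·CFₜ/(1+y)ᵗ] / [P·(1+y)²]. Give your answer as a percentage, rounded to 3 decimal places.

+8.282%

With y = 0.0135:
  t   CF        PV=CF/(1+0.0135)^t    t·PV        t(t+1)·PV
  1       187.50       185.0025       185.0025         370.0049
  2       187.50       182.5382       365.0764       1,095.2292
  3       187.50       180.1068       540.3203       2,161.2811
  4       187.50       177.7077       710.8308       3,554.1541
  5       187.50       175.3406       876.7030       5,260.2182
  6     5,187.50     4,786.4728    28,718.8366     201,031.8559
  Σ                  5,687.1685    31,396.7696     213,472.7435
P = 5,687.1685; D_Mac = 5.52063 yrs; D_mod = 5.44710 yrs; C = 36.54255.
Duration effect: -5.44710 × (-0.0145) = +0.078983
Convexity effect: 0.5 × 36.54255 × (-0.0145)² = +0.0038415
ΔP/P ≈ +0.078983 + 0.0038415 = +0.082824 = +8.2824%.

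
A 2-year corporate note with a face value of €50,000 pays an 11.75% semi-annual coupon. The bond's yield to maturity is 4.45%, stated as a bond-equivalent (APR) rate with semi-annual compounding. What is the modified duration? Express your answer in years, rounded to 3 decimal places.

Periodic yield y = 0.02225. First find Macaulay duration:
  t   CF        PV=CF/(1+0.02225)^t    t·PV
  1     2,937.50     2,873.5632     2,873.5632
  2     2,937.50     2,811.0181     5,622.0361
  3     2,937.50     2,749.8343     8,249.5028
  4    52,937.50    48,476.9124   193,907.6496
  Σ                 56,911.3279   210,652.7517
P = 56,911.3279; Macaulay duration = 210,652.7517 / 56,911.3279 = 3.70142 half-year periods = 1.85071 years.
Modified duration = D_Mac / (1 + y) = 1.85071 / 1.02225 = 1.81043 years.

1.810 years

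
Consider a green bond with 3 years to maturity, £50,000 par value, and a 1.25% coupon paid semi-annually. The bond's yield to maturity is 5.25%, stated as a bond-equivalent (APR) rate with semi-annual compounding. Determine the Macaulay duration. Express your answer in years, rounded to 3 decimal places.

2.950 years

Periodic yield y = 0.02625. Discount each cash flow and weight by its period:
  t   CF        PV=CF/(1+0.02625)^t    t·PV
  1       312.50       304.5067       304.5067
  2       312.50       296.7179       593.4357
  3       312.50       289.1282       867.3847
  4       312.50       281.7328     1,126.9310
  5       312.50       274.5264     1,372.6322
  6    50,312.50    43,068.2154   258,409.2927
  Σ                 44,514.8274   262,674.1830
Price P = Σ PV = 44,514.8274.
Macaulay duration = Σ(t·PV) / P = 262,674.1830 / 44,514.8274 = 5.90082 half-year periods.
In years: 5.90082 / 2 = 2.95041 years.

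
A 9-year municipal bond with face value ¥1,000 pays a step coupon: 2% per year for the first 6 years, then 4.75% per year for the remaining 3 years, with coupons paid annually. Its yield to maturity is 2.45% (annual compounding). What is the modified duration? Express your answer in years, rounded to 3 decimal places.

8.091 years

Periodic yield y = 0.0245. First find Macaulay duration:
  t   CF        PV=CF/(1+0.0245)^t    t·PV
  1        20.00        19.5217        19.5217
  2        20.00        19.0549        38.1097
  3        20.00        18.5992        55.7976
  4        20.00        18.1544        72.6176
  5        20.00        17.7203        88.6013
  6        20.00        17.2965       103.7790
  7        47.50        40.0968       280.6777
  8        47.50        39.1379       313.1035
  9     1,047.50       842.4543     7,582.0890
  Σ                  1,032.0360     8,554.2972
P = 1,032.0360; Macaulay duration = 8,554.2972 / 1,032.0360 = 8.28876 years.
Modified duration = D_Mac / (1 + y) = 8.28876 / 1.0245 = 8.09054 years.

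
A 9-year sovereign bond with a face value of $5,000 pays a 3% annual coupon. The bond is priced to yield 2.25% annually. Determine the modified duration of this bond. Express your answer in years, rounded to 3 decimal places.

7.876 years

Periodic yield y = 0.0225. First find Macaulay duration:
  t   CF        PV=CF/(1+0.0225)^t    t·PV
  1       150.00       146.6993       146.6993
  2       150.00       143.4712       286.9423
  3       150.00       140.3141       420.9423
  4       150.00       137.2265       548.9060
  5       150.00       134.2068       671.0342
  6       150.00       131.2536       787.5218
  7       150.00       128.3654       898.5579
  8       150.00       125.5408     1,004.3260
  9     5,150.00     4,215.3863    37,938.4766
  Σ                  5,302.4640    42,703.4066
P = 5,302.4640; Macaulay duration = 42,703.4066 / 5,302.4640 = 8.05350 years.
Modified duration = D_Mac / (1 + y) = 8.05350 / 1.0225 = 7.87629 years.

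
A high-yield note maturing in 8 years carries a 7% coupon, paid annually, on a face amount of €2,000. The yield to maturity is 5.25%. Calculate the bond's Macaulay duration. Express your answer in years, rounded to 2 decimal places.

Periodic yield y = 0.0525. Discount each cash flow and weight by its year:
  t   CF        PV=CF/(1+0.0525)^t    t·PV
  1       140.00       133.0166       133.0166
  2       140.00       126.3816       252.7632
  3       140.00       120.0775       360.2326
  4       140.00       114.0879       456.3516
  5       140.00       108.3971       541.9853
  6       140.00       102.9901       617.9405
  7       140.00        97.8528       684.9697
  8     2,140.00     1,421.1402    11,369.1219
  Σ                  2,223.9438    14,416.3814
Price P = Σ PV = 2,223.9438.
Macaulay duration = Σ(t·PV) / P = 14,416.3814 / 2,223.9438 = 6.48235 years.

6.48 years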